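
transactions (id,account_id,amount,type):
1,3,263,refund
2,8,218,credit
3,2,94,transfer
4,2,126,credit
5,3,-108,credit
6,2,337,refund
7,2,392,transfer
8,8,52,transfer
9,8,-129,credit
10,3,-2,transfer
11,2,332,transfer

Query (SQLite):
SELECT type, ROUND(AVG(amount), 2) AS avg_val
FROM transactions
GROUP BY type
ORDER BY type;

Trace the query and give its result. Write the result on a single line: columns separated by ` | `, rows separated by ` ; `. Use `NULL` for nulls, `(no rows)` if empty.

credit | 26.75 ; refund | 300 ; transfer | 173.6

Partition transactions by type; compute ROUND(AVG(amount), 2) within each group.
  credit: ids {2, 4, 5, 9} → ROUND(AVG(amount), 2)=26.75
  refund: ids {1, 6} → ROUND(AVG(amount), 2)=300
  transfer: ids {3, 7, 8, 10, 11} → ROUND(AVG(amount), 2)=173.6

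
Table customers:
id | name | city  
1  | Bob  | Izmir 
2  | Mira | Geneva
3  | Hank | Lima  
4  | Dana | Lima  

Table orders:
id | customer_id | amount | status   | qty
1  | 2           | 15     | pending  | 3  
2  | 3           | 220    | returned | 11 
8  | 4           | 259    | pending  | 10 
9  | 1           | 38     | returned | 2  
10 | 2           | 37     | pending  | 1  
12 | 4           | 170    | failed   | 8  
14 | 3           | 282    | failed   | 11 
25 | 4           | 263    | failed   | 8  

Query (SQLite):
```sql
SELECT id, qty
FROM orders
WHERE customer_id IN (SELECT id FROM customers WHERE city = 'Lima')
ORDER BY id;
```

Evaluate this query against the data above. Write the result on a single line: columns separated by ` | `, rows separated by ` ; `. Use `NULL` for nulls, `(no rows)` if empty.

2 | 11 ; 8 | 10 ; 12 | 8 ; 14 | 11 ; 25 | 8

Inner query: customers.id where city = 'Lima'.
Outer: keep orders rows whose customer_id is in that set.
Inner query → {3, 4}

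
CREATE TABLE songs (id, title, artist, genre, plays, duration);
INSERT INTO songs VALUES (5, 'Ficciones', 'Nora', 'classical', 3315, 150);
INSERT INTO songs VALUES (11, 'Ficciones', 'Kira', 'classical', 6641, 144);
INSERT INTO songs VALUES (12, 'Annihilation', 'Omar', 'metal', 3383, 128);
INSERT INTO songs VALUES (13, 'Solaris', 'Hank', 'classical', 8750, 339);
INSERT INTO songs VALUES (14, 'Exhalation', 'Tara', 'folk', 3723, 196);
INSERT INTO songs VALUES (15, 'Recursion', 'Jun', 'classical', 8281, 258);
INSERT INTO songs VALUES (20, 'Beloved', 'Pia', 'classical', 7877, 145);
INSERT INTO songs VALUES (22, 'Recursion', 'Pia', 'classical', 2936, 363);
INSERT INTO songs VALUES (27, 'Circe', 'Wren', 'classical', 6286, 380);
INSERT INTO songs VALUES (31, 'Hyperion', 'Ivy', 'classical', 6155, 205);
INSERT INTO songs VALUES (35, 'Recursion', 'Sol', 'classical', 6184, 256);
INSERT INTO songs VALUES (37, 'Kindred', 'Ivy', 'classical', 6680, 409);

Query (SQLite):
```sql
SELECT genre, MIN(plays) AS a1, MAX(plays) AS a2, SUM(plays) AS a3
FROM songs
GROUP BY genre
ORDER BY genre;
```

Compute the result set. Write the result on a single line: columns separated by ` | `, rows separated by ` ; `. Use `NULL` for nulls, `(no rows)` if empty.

Group songs by genre.
Per group compute: MIN(plays), MAX(plays), SUM(plays).
  classical: ids {5, 11, 13, 15, 20, 22, 27, 31, 35, 37} → MIN(plays)=2936, MAX(plays)=8750, SUM(plays)=63105
  folk: ids {14} → MIN(plays)=3723, MAX(plays)=3723, SUM(plays)=3723
  metal: ids {12} → MIN(plays)=3383, MAX(plays)=3383, SUM(plays)=3383

classical | 2936 | 8750 | 63105 ; folk | 3723 | 3723 | 3723 ; metal | 3383 | 3383 | 3383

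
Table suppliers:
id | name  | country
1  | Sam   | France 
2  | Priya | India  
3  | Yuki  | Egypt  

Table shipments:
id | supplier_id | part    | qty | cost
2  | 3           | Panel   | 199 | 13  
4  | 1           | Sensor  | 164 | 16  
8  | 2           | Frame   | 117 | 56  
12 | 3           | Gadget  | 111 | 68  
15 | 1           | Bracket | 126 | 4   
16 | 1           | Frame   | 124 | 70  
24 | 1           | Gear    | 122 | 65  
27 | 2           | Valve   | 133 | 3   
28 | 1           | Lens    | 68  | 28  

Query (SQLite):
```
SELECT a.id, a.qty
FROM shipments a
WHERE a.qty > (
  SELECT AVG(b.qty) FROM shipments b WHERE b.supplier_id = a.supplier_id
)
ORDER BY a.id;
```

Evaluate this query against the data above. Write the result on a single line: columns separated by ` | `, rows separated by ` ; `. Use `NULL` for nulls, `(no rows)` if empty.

2 | 199 ; 4 | 164 ; 15 | 126 ; 16 | 124 ; 24 | 122 ; 27 | 133

For each shipments row a, compute AVG(qty) over rows sharing a.supplier_id.
Keep row a if a.qty > that per-group AVG.
  supplier_id=1: AVG(qty) = 120.8
  supplier_id=2: AVG(qty) = 125.0
  supplier_id=3: AVG(qty) = 155.0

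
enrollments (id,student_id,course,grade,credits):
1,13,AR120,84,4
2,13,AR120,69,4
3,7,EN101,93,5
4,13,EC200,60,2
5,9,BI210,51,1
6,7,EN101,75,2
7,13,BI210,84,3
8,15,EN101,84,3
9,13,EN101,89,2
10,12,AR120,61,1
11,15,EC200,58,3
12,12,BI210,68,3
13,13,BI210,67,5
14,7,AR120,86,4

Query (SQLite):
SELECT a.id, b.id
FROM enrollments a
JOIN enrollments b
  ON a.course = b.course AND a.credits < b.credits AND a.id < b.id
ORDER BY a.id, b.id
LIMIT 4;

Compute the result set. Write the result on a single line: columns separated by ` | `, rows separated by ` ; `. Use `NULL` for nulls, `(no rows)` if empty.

4 | 11 ; 5 | 7 ; 5 | 12 ; 5 | 13

Pairs (a,b) with same course, a.credits < b.credits, a.id < b.id.
course groups: AR120:{1,2,10,14} BI210:{5,7,12,13} EC200:{4,11} EN101:{3,6,8,9}
Ordered by (a.id, b.id); first 4.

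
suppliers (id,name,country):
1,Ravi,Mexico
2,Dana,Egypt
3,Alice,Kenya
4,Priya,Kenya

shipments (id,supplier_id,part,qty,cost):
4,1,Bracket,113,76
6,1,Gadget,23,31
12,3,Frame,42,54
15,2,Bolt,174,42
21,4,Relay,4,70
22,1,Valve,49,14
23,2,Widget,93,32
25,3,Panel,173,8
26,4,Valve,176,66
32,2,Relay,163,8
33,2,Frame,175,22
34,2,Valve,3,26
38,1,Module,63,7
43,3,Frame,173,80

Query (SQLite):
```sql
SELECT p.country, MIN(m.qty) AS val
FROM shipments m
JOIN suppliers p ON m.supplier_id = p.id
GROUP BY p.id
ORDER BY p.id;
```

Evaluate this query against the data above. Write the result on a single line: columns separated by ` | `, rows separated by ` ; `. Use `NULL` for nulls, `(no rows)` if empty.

Join each shipments row to its suppliers via supplier_id.
Group joined rows by suppliers.id; compute MIN(m.qty) per group.
  1: ids {4, 6, 22, 38} → MIN(m.qty)=23
  2: ids {15, 23, 32, 33, 34} → MIN(m.qty)=3
  3: ids {12, 25, 43} → MIN(m.qty)=42
  4: ids {21, 26} → MIN(m.qty)=4

Mexico | 23 ; Egypt | 3 ; Kenya | 42 ; Kenya | 4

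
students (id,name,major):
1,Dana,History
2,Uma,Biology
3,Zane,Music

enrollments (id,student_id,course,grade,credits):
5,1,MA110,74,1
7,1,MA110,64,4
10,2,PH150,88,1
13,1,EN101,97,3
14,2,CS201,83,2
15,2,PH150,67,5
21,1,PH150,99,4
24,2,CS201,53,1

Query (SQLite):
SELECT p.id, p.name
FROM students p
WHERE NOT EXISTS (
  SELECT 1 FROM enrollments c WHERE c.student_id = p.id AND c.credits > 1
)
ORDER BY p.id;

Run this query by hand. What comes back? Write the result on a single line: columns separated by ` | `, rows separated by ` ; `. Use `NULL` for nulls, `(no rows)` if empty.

3 | Zane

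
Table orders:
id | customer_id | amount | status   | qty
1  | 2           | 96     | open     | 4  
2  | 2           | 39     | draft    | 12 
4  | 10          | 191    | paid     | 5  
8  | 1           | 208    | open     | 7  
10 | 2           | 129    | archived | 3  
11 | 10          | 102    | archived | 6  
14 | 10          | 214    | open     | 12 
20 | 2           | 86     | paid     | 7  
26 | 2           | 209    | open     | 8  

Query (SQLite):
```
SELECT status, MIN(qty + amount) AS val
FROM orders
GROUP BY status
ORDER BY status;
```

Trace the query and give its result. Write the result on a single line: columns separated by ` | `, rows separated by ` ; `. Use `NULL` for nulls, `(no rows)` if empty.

For each row compute qty + amount.
Group by status; take MIN of the expression per group.
  archived: ids {10, 11} → MIN(qty + amount)=108
  draft: ids {2} → MIN(qty + amount)=51
  open: ids {1, 8, 14, 26} → MIN(qty + amount)=100
  paid: ids {4, 20} → MIN(qty + amount)=93

archived | 108 ; draft | 51 ; open | 100 ; paid | 93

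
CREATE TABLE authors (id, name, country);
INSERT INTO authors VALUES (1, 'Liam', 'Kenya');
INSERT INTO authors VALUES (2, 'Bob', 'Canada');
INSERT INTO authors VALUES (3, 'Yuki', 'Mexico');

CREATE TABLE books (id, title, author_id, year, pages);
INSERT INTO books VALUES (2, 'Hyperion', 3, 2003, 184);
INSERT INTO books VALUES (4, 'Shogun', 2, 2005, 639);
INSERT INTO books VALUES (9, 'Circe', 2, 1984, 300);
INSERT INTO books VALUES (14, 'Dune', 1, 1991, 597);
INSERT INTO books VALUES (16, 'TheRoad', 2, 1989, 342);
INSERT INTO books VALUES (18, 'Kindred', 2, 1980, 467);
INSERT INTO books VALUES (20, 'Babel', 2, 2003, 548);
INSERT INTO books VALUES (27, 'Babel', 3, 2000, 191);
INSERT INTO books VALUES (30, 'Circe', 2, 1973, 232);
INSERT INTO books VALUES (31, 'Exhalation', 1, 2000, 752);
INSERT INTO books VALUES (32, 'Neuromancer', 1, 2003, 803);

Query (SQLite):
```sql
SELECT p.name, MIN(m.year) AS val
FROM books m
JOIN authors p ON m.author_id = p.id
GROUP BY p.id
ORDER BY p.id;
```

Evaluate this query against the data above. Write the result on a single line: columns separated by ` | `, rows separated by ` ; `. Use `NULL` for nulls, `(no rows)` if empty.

Liam | 1991 ; Bob | 1973 ; Yuki | 2000

Join each books row to its authors via author_id.
Group joined rows by authors.id; compute MIN(m.year) per group.
  1: ids {14, 31, 32} → MIN(m.year)=1991
  2: ids {4, 9, 16, 18, 20, 30} → MIN(m.year)=1973
  3: ids {2, 27} → MIN(m.year)=2000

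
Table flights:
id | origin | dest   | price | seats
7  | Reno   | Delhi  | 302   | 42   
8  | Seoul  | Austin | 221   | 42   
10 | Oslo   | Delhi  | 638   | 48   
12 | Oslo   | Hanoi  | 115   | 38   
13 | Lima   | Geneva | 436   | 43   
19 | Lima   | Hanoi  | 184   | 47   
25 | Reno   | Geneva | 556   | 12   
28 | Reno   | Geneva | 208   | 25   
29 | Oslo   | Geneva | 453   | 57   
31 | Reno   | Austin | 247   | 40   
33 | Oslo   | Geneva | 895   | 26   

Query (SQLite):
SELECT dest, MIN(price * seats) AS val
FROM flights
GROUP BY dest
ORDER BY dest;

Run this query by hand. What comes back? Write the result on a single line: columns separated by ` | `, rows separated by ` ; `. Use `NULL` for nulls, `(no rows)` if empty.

For each row compute price * seats.
Group by dest; take MIN of the expression per group.
  Austin: ids {8, 31} → MIN(price * seats)=9282
  Delhi: ids {7, 10} → MIN(price * seats)=12684
  Geneva: ids {13, 25, 28, 29, 33} → MIN(price * seats)=5200
  Hanoi: ids {12, 19} → MIN(price * seats)=4370

Austin | 9282 ; Delhi | 12684 ; Geneva | 5200 ; Hanoi | 4370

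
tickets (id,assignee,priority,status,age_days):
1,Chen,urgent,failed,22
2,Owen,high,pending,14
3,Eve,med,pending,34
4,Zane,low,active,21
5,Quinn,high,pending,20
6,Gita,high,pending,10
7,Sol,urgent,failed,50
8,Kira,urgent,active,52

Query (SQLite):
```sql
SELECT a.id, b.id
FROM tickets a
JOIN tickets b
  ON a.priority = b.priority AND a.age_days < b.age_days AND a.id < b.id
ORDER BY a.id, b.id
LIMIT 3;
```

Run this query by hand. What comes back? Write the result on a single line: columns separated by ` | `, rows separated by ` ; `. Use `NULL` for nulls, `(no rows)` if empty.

1 | 7 ; 1 | 8 ; 2 | 5

Pairs (a,b) with same priority, a.age_days < b.age_days, a.id < b.id.
priority groups: high:{2,5,6} low:{4} med:{3} urgent:{1,7,8}
Ordered by (a.id, b.id); first 3.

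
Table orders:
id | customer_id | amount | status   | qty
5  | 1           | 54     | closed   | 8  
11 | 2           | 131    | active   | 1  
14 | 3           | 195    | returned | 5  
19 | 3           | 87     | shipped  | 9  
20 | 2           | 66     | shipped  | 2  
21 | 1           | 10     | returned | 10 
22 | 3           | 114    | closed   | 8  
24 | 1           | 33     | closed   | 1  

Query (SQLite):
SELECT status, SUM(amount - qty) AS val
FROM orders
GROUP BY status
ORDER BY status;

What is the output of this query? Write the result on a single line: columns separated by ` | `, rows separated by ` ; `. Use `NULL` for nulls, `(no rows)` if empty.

For each row compute amount - qty.
Group by status; take SUM of the expression per group.
  active: ids {11} → SUM(amount - qty)=130
  closed: ids {5, 22, 24} → SUM(amount - qty)=184
  returned: ids {14, 21} → SUM(amount - qty)=190
  shipped: ids {19, 20} → SUM(amount - qty)=142

active | 130 ; closed | 184 ; returned | 190 ; shipped | 142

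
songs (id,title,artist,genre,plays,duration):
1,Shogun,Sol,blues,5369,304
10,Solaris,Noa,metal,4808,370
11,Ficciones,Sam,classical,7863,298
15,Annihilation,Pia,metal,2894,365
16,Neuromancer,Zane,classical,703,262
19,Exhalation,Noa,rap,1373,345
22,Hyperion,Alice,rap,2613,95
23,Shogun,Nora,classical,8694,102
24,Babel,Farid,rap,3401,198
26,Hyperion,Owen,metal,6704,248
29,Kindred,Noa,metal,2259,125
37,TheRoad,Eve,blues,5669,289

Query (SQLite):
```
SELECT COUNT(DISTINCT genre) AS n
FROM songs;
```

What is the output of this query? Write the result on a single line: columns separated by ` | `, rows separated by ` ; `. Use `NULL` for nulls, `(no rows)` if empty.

Count distinct non-NULL genre values.

4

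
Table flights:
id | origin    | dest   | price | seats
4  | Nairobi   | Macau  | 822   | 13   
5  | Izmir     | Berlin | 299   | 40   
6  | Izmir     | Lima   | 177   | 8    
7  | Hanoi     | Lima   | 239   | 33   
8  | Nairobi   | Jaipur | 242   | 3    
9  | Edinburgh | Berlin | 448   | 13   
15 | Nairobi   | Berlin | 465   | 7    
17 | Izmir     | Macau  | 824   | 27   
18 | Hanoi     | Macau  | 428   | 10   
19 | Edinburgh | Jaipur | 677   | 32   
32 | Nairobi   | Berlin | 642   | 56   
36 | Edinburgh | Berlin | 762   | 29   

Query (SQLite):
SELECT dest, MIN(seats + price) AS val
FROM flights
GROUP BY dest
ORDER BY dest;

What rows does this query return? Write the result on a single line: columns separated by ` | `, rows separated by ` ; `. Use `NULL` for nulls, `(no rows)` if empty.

Berlin | 339 ; Jaipur | 245 ; Lima | 185 ; Macau | 438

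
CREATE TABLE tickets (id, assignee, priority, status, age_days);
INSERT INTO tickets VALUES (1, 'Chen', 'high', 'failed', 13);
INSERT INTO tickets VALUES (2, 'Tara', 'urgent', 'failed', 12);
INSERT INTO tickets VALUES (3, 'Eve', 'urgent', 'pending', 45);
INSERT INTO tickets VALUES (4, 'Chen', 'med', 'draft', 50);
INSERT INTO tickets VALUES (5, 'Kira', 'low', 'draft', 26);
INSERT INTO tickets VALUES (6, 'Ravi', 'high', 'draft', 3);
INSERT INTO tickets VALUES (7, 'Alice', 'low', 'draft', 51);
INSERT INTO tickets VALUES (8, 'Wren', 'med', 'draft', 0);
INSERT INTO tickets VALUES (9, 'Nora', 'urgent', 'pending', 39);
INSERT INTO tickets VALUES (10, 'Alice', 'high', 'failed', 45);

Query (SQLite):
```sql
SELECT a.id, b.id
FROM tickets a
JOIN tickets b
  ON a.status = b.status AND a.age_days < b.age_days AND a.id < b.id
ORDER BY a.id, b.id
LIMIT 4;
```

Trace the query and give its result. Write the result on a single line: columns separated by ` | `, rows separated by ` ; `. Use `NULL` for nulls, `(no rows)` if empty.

Pairs (a,b) with same status, a.age_days < b.age_days, a.id < b.id.
status groups: draft:{4,5,6,7,8} failed:{1,2,10} pending:{3,9}
Ordered by (a.id, b.id); first 4.

1 | 10 ; 2 | 10 ; 4 | 7 ; 5 | 7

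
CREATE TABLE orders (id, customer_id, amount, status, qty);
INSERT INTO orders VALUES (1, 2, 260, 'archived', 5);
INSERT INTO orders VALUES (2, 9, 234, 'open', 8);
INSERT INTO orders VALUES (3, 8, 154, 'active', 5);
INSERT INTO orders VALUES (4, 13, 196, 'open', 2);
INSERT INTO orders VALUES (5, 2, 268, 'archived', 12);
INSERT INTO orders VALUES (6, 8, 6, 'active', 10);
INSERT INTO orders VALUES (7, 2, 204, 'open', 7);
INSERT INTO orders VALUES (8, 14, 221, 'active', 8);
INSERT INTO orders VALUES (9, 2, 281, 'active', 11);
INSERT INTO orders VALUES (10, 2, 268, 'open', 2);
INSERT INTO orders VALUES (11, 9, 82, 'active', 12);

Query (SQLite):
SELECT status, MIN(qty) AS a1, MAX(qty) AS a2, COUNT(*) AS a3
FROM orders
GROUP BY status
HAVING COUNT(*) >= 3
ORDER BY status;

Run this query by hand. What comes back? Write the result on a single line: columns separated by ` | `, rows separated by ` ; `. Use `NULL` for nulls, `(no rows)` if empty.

active | 5 | 12 | 5 ; open | 2 | 8 | 4

Group orders by status.
Per group compute: MIN(qty), MAX(qty), COUNT(*).
HAVING: drop groups with fewer than 3 rows.
  active: ids {3, 6, 8, 9, 11} → MIN(qty)=5, MAX(qty)=12, COUNT(*)=5
  archived: ids {1, 5} → MIN(qty)=5, MAX(qty)=12, COUNT(*)=2
  open: ids {2, 4, 7, 10} → MIN(qty)=2, MAX(qty)=8, COUNT(*)=4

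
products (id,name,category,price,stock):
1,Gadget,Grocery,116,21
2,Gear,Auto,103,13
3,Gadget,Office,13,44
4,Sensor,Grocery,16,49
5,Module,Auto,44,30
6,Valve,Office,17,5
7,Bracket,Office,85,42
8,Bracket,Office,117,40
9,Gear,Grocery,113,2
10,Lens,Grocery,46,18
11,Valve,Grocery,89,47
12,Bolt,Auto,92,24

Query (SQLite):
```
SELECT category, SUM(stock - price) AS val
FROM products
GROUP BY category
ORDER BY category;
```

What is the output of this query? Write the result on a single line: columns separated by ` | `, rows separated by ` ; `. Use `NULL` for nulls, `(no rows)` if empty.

For each row compute stock - price.
Group by category; take SUM of the expression per group.
  Auto: ids {2, 5, 12} → SUM(stock - price)=-172
  Grocery: ids {1, 4, 9, 10, 11} → SUM(stock - price)=-243
  Office: ids {3, 6, 7, 8} → SUM(stock - price)=-101

Auto | -172 ; Grocery | -243 ; Office | -101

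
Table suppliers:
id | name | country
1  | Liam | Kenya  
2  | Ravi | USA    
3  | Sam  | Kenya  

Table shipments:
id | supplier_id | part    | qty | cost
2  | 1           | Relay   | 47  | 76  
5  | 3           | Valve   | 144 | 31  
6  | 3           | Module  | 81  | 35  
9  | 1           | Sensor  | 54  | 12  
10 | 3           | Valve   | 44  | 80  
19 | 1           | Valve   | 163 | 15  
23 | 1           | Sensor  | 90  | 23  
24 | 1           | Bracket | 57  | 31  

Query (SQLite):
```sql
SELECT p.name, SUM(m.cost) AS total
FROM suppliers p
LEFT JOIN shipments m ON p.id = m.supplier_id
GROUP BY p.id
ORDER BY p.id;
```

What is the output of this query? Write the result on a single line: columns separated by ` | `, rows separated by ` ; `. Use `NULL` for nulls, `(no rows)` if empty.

LEFT JOIN keeps every suppliers row; unmatched ones get NULL for shipments columns.
Group by suppliers.id and compute SUM(m.cost). SUM over an all-NULL group is NULL.
  1: ids {2, 9, 19, 23, 24} → SUM(m.cost)=157
  2: ids {—} → SUM(m.cost)=NULL
  3: ids {5, 6, 10} → SUM(m.cost)=146

Liam | 157 ; Ravi | NULL ; Sam | 146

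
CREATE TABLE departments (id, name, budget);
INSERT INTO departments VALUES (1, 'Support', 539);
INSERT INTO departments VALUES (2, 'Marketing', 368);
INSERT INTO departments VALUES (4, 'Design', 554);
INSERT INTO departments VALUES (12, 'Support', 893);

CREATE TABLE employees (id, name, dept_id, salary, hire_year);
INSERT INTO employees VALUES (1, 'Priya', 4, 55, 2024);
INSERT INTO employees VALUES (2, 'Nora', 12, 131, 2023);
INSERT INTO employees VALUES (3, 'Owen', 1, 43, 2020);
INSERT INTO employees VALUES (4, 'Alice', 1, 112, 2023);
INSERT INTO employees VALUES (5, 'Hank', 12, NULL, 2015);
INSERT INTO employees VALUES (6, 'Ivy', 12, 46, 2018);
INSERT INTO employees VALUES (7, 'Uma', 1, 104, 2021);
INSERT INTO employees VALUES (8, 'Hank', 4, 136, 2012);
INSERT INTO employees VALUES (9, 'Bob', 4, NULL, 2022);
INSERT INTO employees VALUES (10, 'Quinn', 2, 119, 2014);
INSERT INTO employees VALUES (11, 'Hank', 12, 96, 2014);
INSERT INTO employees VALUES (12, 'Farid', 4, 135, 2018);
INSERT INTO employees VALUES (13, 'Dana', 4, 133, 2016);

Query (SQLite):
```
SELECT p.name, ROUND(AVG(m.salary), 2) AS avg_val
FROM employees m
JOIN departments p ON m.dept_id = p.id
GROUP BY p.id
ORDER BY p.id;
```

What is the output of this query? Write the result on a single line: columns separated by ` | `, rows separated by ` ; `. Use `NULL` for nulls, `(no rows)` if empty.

Support | 86.33 ; Marketing | 119 ; Design | 114.75 ; Support | 91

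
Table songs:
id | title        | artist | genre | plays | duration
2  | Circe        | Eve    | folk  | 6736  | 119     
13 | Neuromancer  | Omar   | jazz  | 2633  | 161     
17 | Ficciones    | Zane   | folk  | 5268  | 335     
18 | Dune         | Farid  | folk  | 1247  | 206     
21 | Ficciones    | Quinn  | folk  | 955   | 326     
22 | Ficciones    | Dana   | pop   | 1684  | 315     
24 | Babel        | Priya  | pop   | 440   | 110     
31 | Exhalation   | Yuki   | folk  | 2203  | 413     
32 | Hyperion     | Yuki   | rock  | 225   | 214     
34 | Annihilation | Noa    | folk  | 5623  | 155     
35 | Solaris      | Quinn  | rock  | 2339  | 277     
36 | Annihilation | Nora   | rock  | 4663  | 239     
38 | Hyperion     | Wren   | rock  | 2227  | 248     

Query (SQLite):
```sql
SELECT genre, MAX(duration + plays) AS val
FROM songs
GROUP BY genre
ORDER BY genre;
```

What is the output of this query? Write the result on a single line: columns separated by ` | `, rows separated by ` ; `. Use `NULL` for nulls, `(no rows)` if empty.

For each row compute duration + plays.
Group by genre; take MAX of the expression per group.
  folk: ids {2, 17, 18, 21, 31, 34} → MAX(duration + plays)=6855
  jazz: ids {13} → MAX(duration + plays)=2794
  pop: ids {22, 24} → MAX(duration + plays)=1999
  rock: ids {32, 35, 36, 38} → MAX(duration + plays)=4902

folk | 6855 ; jazz | 2794 ; pop | 1999 ; rock | 4902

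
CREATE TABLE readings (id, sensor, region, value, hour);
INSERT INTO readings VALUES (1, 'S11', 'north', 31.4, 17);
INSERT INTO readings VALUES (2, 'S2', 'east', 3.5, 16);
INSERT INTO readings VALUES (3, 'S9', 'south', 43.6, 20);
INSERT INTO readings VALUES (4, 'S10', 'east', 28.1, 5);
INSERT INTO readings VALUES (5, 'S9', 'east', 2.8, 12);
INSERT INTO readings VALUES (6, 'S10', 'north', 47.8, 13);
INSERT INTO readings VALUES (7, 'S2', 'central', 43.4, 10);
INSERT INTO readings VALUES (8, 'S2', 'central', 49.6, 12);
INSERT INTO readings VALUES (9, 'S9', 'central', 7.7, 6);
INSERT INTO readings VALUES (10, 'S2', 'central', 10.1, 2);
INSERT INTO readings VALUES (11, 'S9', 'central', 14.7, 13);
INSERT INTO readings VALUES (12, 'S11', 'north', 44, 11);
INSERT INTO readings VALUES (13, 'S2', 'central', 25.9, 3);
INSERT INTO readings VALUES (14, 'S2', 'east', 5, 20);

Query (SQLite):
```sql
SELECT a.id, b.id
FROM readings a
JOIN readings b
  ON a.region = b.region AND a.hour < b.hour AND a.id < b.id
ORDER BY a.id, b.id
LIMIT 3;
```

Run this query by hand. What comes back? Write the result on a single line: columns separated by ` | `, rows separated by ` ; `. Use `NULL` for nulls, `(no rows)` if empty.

Pairs (a,b) with same region, a.hour < b.hour, a.id < b.id.
region groups: central:{7,8,9,10,11,13} east:{2,4,5,14} north:{1,6,12} south:{3}
Ordered by (a.id, b.id); first 3.

2 | 14 ; 4 | 5 ; 4 | 14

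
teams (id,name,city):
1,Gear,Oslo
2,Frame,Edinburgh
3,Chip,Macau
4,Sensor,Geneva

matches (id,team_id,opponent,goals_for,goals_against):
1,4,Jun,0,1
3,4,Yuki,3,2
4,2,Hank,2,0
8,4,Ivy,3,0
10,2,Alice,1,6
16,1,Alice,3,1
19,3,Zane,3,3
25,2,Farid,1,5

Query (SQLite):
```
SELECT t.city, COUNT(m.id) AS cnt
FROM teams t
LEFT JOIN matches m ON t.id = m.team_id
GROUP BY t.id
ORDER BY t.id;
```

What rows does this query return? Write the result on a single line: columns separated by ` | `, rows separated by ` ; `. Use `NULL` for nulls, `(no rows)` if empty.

LEFT JOIN keeps every teams row; unmatched ones get NULL for matches columns.
Group by teams.id and compute COUNT(m.id). COUNT(col) of an all-NULL group is 0.
  1: ids {16} → COUNT(m.id)=1
  2: ids {4, 10, 25} → COUNT(m.id)=3
  3: ids {19} → COUNT(m.id)=1
  4: ids {1, 3, 8} → COUNT(m.id)=3

Oslo | 1 ; Edinburgh | 3 ; Macau | 1 ; Geneva | 3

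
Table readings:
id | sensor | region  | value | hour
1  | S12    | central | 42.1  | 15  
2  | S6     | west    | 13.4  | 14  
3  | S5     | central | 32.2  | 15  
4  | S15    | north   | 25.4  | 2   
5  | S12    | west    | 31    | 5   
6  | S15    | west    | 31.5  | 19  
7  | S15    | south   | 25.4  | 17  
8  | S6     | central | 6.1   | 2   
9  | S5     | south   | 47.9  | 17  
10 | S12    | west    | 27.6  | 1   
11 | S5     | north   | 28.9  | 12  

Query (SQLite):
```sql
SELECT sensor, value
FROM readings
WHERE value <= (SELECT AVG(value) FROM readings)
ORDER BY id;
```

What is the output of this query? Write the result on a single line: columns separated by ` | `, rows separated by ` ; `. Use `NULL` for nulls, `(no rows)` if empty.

S6 | 13.4 ; S15 | 25.4 ; S15 | 25.4 ; S6 | 6.1 ; S12 | 27.6

Scalar subquery: AVG(value) over all readings rows = 28.318182 (≈; comparison uses full precision).
Keep rows where value <= that value.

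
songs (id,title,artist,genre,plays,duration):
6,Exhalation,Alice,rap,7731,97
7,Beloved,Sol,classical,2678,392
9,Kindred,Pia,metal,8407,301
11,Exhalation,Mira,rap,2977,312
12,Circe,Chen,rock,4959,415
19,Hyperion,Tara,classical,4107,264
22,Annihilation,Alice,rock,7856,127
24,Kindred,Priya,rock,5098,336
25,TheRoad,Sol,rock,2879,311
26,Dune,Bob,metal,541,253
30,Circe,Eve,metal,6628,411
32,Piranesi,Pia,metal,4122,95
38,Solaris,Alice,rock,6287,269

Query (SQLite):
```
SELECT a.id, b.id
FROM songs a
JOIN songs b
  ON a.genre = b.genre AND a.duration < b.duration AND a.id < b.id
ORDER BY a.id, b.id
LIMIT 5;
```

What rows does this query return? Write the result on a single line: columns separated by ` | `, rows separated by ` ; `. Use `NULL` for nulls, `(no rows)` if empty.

Pairs (a,b) with same genre, a.duration < b.duration, a.id < b.id.
genre groups: classical:{7,19} metal:{9,26,30,32} rap:{6,11} rock:{12,22,24,25,38}
Ordered by (a.id, b.id); first 5.

6 | 11 ; 9 | 30 ; 22 | 24 ; 22 | 25 ; 22 | 38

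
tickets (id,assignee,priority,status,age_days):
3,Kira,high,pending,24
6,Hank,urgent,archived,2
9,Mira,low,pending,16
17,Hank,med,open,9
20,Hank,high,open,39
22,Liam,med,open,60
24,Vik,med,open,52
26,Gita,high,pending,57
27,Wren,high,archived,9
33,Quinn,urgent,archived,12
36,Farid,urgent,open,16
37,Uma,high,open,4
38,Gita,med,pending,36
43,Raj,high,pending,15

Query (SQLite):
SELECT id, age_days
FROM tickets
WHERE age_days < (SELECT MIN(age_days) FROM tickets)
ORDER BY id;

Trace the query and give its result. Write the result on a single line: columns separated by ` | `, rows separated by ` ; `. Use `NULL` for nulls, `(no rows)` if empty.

(no rows)

Scalar subquery: MIN(age_days) over all tickets rows = 2.
Keep rows where age_days < that value.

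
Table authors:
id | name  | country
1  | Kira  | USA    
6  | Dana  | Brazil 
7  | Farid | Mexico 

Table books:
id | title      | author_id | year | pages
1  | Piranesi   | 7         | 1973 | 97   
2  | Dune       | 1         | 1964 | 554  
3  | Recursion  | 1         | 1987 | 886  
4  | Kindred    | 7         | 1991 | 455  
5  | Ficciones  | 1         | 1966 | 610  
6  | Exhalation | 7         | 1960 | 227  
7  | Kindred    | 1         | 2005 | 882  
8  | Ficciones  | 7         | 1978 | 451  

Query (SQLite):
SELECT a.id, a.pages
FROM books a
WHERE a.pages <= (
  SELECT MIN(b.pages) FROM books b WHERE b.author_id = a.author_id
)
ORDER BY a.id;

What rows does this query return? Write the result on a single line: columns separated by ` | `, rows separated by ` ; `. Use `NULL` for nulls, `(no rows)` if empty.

For each books row a, compute MIN(pages) over rows sharing a.author_id.
Keep row a if a.pages <= that per-group MIN.
  author_id=1: MIN(pages) = 554
  author_id=7: MIN(pages) = 97

1 | 97 ; 2 | 554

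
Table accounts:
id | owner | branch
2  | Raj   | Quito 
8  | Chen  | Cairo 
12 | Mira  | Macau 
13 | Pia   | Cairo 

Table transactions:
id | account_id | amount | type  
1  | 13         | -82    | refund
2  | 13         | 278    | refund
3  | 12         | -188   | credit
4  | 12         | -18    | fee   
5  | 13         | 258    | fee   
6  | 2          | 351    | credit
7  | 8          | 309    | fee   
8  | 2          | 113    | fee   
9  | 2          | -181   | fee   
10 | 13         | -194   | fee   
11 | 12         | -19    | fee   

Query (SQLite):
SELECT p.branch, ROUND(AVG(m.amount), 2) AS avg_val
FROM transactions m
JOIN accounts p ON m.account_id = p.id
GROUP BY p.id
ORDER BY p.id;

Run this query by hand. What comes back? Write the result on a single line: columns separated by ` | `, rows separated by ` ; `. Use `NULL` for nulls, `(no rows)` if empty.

Join each transactions row to its accounts via account_id.
Group joined rows by accounts.id; compute ROUND(AVG(m.amount), 2) per group.
  2: ids {6, 8, 9} → ROUND(AVG(m.amount), 2)=94.33
  8: ids {7} → ROUND(AVG(m.amount), 2)=309
  12: ids {3, 4, 11} → ROUND(AVG(m.amount), 2)=-75
  13: ids {1, 2, 5, 10} → ROUND(AVG(m.amount), 2)=65

Quito | 94.33 ; Cairo | 309 ; Macau | -75 ; Cairo | 65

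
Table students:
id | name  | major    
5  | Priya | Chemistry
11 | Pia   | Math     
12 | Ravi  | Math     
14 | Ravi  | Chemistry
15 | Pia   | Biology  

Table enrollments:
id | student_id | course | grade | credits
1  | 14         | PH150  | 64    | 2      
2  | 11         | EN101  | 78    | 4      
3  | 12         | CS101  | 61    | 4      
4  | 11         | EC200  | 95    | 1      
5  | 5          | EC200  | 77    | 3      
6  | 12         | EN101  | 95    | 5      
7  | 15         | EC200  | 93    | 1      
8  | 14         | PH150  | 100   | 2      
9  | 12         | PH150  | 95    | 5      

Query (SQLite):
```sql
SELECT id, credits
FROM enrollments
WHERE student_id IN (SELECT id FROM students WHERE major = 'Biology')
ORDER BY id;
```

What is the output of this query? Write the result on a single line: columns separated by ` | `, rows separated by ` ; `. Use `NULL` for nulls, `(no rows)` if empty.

7 | 1

Inner query: students.id where major = 'Biology'.
Outer: keep enrollments rows whose student_id is in that set.
Inner query → {15}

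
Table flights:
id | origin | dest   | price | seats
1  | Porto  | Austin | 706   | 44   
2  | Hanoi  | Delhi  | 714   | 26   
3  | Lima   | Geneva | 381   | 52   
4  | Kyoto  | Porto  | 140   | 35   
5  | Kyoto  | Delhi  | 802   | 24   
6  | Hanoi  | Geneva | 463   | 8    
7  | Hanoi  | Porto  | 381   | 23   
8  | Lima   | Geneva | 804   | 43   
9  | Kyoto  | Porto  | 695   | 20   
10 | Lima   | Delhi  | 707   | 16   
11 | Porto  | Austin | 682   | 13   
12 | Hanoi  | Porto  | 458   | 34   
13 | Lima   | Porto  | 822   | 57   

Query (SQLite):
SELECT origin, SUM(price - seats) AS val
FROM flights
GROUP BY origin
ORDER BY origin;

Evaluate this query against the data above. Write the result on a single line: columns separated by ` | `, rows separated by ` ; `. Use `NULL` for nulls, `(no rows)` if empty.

For each row compute price - seats.
Group by origin; take SUM of the expression per group.
  Hanoi: ids {2, 6, 7, 12} → SUM(price - seats)=1925
  Kyoto: ids {4, 5, 9} → SUM(price - seats)=1558
  Lima: ids {3, 8, 10, 13} → SUM(price - seats)=2546
  Porto: ids {1, 11} → SUM(price - seats)=1331

Hanoi | 1925 ; Kyoto | 1558 ; Lima | 2546 ; Porto | 1331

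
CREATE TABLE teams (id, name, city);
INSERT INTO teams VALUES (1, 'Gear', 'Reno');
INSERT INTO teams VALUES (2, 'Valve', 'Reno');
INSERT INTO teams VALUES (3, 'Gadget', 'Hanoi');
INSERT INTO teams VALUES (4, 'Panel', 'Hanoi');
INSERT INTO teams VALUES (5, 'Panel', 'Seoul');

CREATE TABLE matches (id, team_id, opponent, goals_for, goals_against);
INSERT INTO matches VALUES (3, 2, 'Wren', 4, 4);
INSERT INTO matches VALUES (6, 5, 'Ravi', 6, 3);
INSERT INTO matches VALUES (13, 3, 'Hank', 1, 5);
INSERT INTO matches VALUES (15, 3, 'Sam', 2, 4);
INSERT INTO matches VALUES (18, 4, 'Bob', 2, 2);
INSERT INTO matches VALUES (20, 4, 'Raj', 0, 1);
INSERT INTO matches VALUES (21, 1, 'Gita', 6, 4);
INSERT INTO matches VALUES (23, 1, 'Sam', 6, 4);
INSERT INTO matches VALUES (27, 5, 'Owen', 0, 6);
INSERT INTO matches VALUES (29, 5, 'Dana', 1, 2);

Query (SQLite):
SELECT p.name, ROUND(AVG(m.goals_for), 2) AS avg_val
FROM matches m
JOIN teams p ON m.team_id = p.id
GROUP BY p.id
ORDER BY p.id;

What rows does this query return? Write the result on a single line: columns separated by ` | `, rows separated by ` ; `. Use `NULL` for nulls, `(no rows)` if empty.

Gear | 6 ; Valve | 4 ; Gadget | 1.5 ; Panel | 1 ; Panel | 2.33

Join each matches row to its teams via team_id.
Group joined rows by teams.id; compute ROUND(AVG(m.goals_for), 2) per group.
  1: ids {21, 23} → ROUND(AVG(m.goals_for), 2)=6
  2: ids {3} → ROUND(AVG(m.goals_for), 2)=4
  3: ids {13, 15} → ROUND(AVG(m.goals_for), 2)=1.5
  4: ids {18, 20} → ROUND(AVG(m.goals_for), 2)=1
  5: ids {6, 27, 29} → ROUND(AVG(m.goals_for), 2)=2.33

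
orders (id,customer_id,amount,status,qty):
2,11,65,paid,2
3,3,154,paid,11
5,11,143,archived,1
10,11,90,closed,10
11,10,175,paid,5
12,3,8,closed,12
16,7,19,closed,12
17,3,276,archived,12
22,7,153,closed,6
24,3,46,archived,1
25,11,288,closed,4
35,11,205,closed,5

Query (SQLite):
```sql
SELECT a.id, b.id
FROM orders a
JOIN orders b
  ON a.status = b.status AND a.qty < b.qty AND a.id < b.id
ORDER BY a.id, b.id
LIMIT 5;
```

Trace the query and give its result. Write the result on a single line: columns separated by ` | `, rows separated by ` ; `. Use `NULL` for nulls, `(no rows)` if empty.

Pairs (a,b) with same status, a.qty < b.qty, a.id < b.id.
status groups: archived:{5,17,24} closed:{10,12,16,22,25,35} paid:{2,3,11}
Ordered by (a.id, b.id); first 5.

2 | 3 ; 2 | 11 ; 5 | 17 ; 10 | 12 ; 10 | 16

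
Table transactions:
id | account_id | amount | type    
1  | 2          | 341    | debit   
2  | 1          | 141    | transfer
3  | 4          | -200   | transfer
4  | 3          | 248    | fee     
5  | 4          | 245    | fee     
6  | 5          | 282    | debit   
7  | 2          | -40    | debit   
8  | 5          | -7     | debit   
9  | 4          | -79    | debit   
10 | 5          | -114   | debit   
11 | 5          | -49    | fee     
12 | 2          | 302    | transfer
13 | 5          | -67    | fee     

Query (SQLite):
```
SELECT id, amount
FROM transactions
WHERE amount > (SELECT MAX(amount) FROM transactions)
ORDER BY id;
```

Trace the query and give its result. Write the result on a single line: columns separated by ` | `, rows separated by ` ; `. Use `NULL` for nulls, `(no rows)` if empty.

(no rows)

Scalar subquery: MAX(amount) over all transactions rows = 341.
Keep rows where amount > that value.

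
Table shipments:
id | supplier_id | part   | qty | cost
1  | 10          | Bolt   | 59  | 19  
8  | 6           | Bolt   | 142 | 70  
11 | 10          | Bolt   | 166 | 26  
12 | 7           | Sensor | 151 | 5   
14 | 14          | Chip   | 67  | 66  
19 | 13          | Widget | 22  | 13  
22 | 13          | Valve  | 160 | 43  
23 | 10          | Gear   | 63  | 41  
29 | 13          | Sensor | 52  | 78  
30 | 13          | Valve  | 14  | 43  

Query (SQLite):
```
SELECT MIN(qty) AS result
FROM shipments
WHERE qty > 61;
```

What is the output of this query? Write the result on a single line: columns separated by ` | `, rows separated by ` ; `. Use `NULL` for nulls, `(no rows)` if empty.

Rows where qty > 61 → qty values: [142, 166, 151, 67, 160, 63].
MIN of non-NULL values = 63.

63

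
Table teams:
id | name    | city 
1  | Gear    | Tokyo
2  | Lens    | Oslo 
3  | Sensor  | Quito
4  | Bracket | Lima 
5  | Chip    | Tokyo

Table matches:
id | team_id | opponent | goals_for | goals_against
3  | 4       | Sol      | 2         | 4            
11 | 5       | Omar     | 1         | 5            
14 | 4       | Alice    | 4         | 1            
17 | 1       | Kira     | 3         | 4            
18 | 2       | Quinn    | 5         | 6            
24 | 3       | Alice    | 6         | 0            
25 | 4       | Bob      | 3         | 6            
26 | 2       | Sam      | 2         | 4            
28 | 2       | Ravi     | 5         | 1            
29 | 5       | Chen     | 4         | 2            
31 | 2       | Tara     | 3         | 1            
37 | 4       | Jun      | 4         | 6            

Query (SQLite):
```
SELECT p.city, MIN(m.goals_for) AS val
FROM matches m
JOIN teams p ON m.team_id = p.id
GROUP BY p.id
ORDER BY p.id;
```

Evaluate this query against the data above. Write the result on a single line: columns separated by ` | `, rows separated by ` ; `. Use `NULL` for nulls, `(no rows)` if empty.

Join each matches row to its teams via team_id.
Group joined rows by teams.id; compute MIN(m.goals_for) per group.
  1: ids {17} → MIN(m.goals_for)=3
  2: ids {18, 26, 28, 31} → MIN(m.goals_for)=2
  3: ids {24} → MIN(m.goals_for)=6
  4: ids {3, 14, 25, 37} → MIN(m.goals_for)=2
  5: ids {11, 29} → MIN(m.goals_for)=1

Tokyo | 3 ; Oslo | 2 ; Quito | 6 ; Lima | 2 ; Tokyo | 1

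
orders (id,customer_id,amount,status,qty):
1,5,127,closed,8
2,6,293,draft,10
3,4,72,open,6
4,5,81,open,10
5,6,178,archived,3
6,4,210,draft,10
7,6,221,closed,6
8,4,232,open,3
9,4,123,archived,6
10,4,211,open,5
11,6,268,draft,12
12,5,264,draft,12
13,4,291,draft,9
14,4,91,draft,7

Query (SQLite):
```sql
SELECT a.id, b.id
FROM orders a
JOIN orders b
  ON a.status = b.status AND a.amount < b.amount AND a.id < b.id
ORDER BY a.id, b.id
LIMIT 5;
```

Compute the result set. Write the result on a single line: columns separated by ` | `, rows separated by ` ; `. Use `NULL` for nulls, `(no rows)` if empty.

1 | 7 ; 3 | 4 ; 3 | 8 ; 3 | 10 ; 4 | 8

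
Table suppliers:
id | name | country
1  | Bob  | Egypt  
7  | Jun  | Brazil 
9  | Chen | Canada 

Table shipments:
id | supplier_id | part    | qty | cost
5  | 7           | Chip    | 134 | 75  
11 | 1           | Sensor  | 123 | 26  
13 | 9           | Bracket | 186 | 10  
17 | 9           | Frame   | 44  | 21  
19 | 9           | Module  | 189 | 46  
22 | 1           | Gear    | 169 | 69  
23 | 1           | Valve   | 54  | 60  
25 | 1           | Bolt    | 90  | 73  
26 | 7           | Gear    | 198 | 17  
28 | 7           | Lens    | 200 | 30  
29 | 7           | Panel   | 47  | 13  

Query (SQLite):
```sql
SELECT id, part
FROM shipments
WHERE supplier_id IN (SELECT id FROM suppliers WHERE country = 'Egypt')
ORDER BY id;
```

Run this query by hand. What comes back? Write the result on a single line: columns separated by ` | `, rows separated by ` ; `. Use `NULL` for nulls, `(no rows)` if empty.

11 | Sensor ; 22 | Gear ; 23 | Valve ; 25 | Bolt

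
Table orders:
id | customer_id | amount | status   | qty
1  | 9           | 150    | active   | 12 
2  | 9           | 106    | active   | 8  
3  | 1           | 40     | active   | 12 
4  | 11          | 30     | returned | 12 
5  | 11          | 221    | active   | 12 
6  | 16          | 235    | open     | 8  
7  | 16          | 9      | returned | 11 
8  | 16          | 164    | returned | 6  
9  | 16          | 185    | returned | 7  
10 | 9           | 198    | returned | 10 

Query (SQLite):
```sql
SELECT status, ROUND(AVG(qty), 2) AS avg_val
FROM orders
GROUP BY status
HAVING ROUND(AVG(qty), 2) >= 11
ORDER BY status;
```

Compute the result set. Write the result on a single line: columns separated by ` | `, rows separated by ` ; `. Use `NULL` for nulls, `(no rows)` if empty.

Partition orders by status; compute ROUND(AVG(qty), 2) within each group.
HAVING: keep groups where ROUND(AVG(qty), 2) >= 11.
  active: ids {1, 2, 3, 5} → ROUND(AVG(qty), 2)=11
  open: ids {6} → ROUND(AVG(qty), 2)=8
  returned: ids {4, 7, 8, 9, 10} → ROUND(AVG(qty), 2)=9.2

active | 11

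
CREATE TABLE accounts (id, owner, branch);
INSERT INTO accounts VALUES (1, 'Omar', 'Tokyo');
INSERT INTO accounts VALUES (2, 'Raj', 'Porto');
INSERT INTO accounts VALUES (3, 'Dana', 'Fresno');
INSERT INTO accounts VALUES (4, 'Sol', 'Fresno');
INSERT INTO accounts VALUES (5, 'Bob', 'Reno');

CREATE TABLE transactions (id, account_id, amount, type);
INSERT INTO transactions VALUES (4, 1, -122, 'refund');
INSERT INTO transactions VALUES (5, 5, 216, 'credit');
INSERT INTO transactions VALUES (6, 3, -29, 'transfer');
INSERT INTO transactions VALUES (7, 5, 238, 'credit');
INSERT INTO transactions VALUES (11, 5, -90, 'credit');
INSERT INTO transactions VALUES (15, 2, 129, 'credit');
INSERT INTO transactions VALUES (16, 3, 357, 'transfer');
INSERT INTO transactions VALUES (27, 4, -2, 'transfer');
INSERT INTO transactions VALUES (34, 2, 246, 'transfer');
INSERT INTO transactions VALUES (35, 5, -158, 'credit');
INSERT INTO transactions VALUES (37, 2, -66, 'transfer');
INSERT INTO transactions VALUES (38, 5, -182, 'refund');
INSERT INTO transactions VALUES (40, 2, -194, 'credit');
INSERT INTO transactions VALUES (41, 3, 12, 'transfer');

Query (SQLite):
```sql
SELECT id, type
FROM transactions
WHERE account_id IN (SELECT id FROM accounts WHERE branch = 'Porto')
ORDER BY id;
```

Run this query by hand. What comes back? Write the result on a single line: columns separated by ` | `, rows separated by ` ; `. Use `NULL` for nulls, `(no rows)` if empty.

15 | credit ; 34 | transfer ; 37 | transfer ; 40 | credit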